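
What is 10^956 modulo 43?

15

956 in binary is 1110111100, i.e. 956 = 512 + 256 + 128 + 32 + 16 + 8 + 4.
10^1 ≡ 10 (mod 43)
10^2 ≡ 10^2 = 100 ≡ 14 (mod 43)
10^4 ≡ 14^2 = 196 ≡ 24 (mod 43)
10^8 ≡ 24^2 = 576 ≡ 17 (mod 43)
10^16 ≡ 17^2 = 289 ≡ 31 (mod 43)
10^32 ≡ 31^2 = 961 ≡ 15 (mod 43)
10^64 ≡ 15^2 = 225 ≡ 10 (mod 43)
10^128 ≡ 10^2 = 100 ≡ 14 (mod 43)
10^256 ≡ 14^2 = 196 ≡ 24 (mod 43)
10^512 ≡ 24^2 = 576 ≡ 17 (mod 43)
10^956 = 10^512 * 10^256 * 10^128 * 10^32 * 10^16 * 10^8 * 10^4 ≡ 17 * 24 * 14 * 15 * 31 * 17 * 24 (mod 43).
Accumulate the product:
17 * 24 = 408 ≡ 21
21 * 14 = 294 ≡ 36
36 * 15 = 540 ≡ 24
24 * 31 = 744 ≡ 13
13 * 17 = 221 ≡ 6
6 * 24 = 144 ≡ 15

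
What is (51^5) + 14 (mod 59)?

50

(51)^5 ≡ 36 (mod 59)
36 + 14 = 50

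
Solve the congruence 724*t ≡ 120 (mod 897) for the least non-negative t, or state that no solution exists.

243

gcd(724, 897) = 1, so a unique solution mod 897 exists.
724⁻¹ ≡ 757 (mod 897).
t ≡ 757*120 ≡ 243 (mod 897).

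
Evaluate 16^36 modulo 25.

16

36 in binary is 100100, i.e. 36 = 32 + 4.
16^1 ≡ 16 (mod 25)
16^2 ≡ 16^2 = 256 ≡ 6 (mod 25)
16^4 ≡ 6^2 = 36 ≡ 11 (mod 25)
16^8 ≡ 11^2 = 121 ≡ 21 (mod 25)
16^16 ≡ 21^2 = 441 ≡ 16 (mod 25)
16^32 ≡ 16^2 = 256 ≡ 6 (mod 25)
16^36 = 16^32 × 16^4 ≡ 6 × 11 (mod 25).
6 × 11 = 66 ≡ 16 (mod 25).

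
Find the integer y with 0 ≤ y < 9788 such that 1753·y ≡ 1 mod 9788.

7817

9788 = 5×1753 + 1023
1753 = 1×1023 + 730
1023 = 1×730 + 293
730 = 2×293 + 144
293 = 2×144 + 5
144 = 28×5 + 4
5 = 1×4 + 1
4 = 4×1 + 0
gcd(1753, 9788) = 1, so the inverse exists.
Back-substitute for 1:
1 = 1×5 − 1×4
  = −1×144 + 29×5
  = 29×293 − 59×144
  = −59×730 + 147×293
  = 147×1023 − 206×730
  = −206×1753 + 353×1023
  = 353×9788 − 1971×1753
So 1753⁻¹ ≡ −1971 ≡ 7817 (mod 9788).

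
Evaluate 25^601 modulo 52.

25^1 ≡ 25 (mod 52)
25^2 ≡ 25^2 = 625 ≡ 1 (mod 52)
25^4 ≡ 1^2 = 1 (mod 52)
25^8 ≡ 1^2 = 1 (mod 52)
25^16 ≡ 1^2 = 1 (mod 52)
25^32 ≡ 1^2 = 1 (mod 52)
25^64 ≡ 1^2 = 1 (mod 52)
25^128 ≡ 1^2 = 1 (mod 52)
25^256 ≡ 1^2 = 1 (mod 52)
25^512 ≡ 1^2 = 1 (mod 52)
25^601 = 25^512 × 25^64 × 25^16 × 25^8 × 25^1 ≡ 1 × 1 × 1 × 1 × 25 (mod 52).
Accumulate the product:
1 × 1 = 1
1 × 1 = 1
1 × 1 = 1
1 × 25 = 25

25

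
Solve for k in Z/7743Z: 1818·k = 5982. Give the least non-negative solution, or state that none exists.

2448

gcd(1818, 7743) = 3, and 3 | 5982, so solutions exist.
Divide through by 3: 606·k = 1994 (mod 2581).
606⁻¹ ≡ 1759 (mod 2581).
k ≡ 1759·1994 ≡ 2448 (mod 2581).
The smallest non-negative solution is k = 2448.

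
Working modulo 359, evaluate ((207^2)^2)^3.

(207)^2 ≡ 128 (mod 359)
(128)^2 ≡ 229 (mod 359)
(229)^3 ≡ 80 (mod 359)

80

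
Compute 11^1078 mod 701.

381

1078 in binary is 10000110110, i.e. 1078 = 1024 + 32 + 16 + 4 + 2.
11^1 ≡ 11 (mod 701)
11^2 ≡ 11^2 = 121 (mod 701)
11^4 ≡ 121^2 = 14641 ≡ 621 (mod 701)
11^8 ≡ 621^2 = 385641 ≡ 91 (mod 701)
11^16 ≡ 91^2 = 8281 ≡ 570 (mod 701)
11^32 ≡ 570^2 = 324900 ≡ 337 (mod 701)
11^64 ≡ 337^2 = 113569 ≡ 7 (mod 701)
11^128 ≡ 7^2 = 49 (mod 701)
11^256 ≡ 49^2 = 2401 ≡ 298 (mod 701)
11^512 ≡ 298^2 = 88804 ≡ 478 (mod 701)
11^1024 ≡ 478^2 = 228484 ≡ 659 (mod 701)
11^1078 = 11^1024 · 11^32 · 11^16 · 11^4 · 11^2 ≡ 659 · 337 · 570 · 621 · 121 (mod 701).
Accumulate the product:
659 · 337 = 222083 ≡ 567
567 · 570 = 323190 ≡ 29
29 · 621 = 18009 ≡ 484
484 · 121 = 58564 ≡ 381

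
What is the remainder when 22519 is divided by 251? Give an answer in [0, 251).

180

22519 = 89·251 + 180, so 22519 ≡ 180 (mod 251).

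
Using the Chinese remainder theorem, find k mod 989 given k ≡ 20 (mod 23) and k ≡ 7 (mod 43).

480

23⁻¹ mod 43: 23·15 ≡ 1 (mod 43), so 23⁻¹ ≡ 15.
k = 20 + 23·((7 − 20)·15 mod 43) = 20 + 23·20 = 480.
Check: 480 mod 23 = 20, 480 mod 43 = 7. ✓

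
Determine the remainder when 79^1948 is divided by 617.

376

Using repeated squaring:
79^1 ≡ 79 (mod 617)
79^2 ≡ 79^2 = 6241 ≡ 71 (mod 617)
79^4 ≡ 71^2 = 5041 ≡ 105 (mod 617)
79^8 ≡ 105^2 = 11025 ≡ 536 (mod 617)
79^16 ≡ 536^2 = 287296 ≡ 391 (mod 617)
79^32 ≡ 391^2 = 152881 ≡ 482 (mod 617)
79^64 ≡ 482^2 = 232324 ≡ 332 (mod 617)
79^128 ≡ 332^2 = 110224 ≡ 398 (mod 617)
79^256 ≡ 398^2 = 158404 ≡ 452 (mod 617)
79^512 ≡ 452^2 = 204304 ≡ 77 (mod 617)
79^1024 ≡ 77^2 = 5929 ≡ 376 (mod 617)
79^1948 = 79^1024 × 79^512 × 79^256 × 79^128 × 79^16 × 79^8 × 79^4 ≡ 376 × 77 × 452 × 398 × 391 × 536 × 105 (mod 617).
Accumulate the product:
376 × 77 = 28952 ≡ 570
570 × 452 = 257640 ≡ 351
351 × 398 = 139698 ≡ 256
256 × 391 = 100096 ≡ 142
142 × 536 = 76112 ≡ 221
221 × 105 = 23205 ≡ 376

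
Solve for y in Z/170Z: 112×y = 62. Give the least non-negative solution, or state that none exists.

81

gcd(112, 170) = 2, and 2 | 62, so solutions exist.
Divide through by 2: 56×y = 31 (mod 85).
56⁻¹ ≡ 41 (mod 85).
y ≡ 41×31 ≡ 81 (mod 85).
The smallest non-negative solution is y = 81.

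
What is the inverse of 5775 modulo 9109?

4631

By the extended Euclidean algorithm:
9109 = 1·5775 + 3334
5775 = 1·3334 + 2441
3334 = 1·2441 + 893
2441 = 2·893 + 655
893 = 1·655 + 238
655 = 2·238 + 179
238 = 1·179 + 59
179 = 3·59 + 2
59 = 29·2 + 1
2 = 2·1 + 0
gcd(5775, 9109) = 1, so the inverse exists.
Bézout: 1 = 2839·9109 − 4478·5775.
So 5775⁻¹ ≡ −4478 ≡ 4631 (mod 9109).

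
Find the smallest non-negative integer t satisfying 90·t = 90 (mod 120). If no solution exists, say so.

1

gcd(90, 120) = 30, and 30 | 90, so solutions exist.
Divide through by 30: 3·t mod 4 = 3.
3⁻¹ ≡ 3 (mod 4).
t ≡ 3·3 ≡ 1 (mod 4).
The smallest non-negative solution is t = 1.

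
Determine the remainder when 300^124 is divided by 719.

643

Compute successive squares:
124 in binary is 1111100, i.e. 124 = 64 + 32 + 16 + 8 + 4.
300^1 ≡ 300 (mod 719)
300^2 ≡ 300^2 = 90000 ≡ 125 (mod 719)
300^4 ≡ 125^2 = 15625 ≡ 526 (mod 719)
300^8 ≡ 526^2 = 276676 ≡ 580 (mod 719)
300^16 ≡ 580^2 = 336400 ≡ 627 (mod 719)
300^32 ≡ 627^2 = 393129 ≡ 555 (mod 719)
300^64 ≡ 555^2 = 308025 ≡ 293 (mod 719)
300^124 = 300^64 * 300^32 * 300^16 * 300^8 * 300^4 ≡ 293 * 555 * 627 * 580 * 526 (mod 719).
Accumulate the product:
293 * 555 = 162615 ≡ 121
121 * 627 = 75867 ≡ 372
372 * 580 = 215760 ≡ 60
60 * 526 = 31560 ≡ 643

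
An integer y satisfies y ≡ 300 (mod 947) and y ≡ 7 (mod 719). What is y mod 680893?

947⁻¹ mod 719: 947*41 ≡ 1 (mod 719), so 947⁻¹ ≡ 41.
y = 300 + 947*((7 − 300)*41 mod 719) = 300 + 947*210 = 199170.

199170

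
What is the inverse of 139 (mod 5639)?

3854

Run the extended Euclidean algorithm:
5639 = 40×139 + 79
139 = 1×79 + 60
79 = 1×60 + 19
60 = 3×19 + 3
19 = 6×3 + 1
3 = 3×1 + 0
gcd(139, 5639) = 1, so the inverse exists.
Back-substitute for 1:
1 = 1×19 − 6×3
  = −6×60 + 19×19
  = 19×79 − 25×60
  = −25×139 + 44×79
  = 44×5639 − 1785×139
So 139⁻¹ ≡ −1785 ≡ 3854 (mod 5639).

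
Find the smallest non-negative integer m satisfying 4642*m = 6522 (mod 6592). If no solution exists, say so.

gcd(4642, 6592) = 2, and 2 | 6522, so solutions exist.
Divide through by 2: 2321*m ≡ 3261 (mod 3296).
2321⁻¹ ≡ 1457 (mod 3296).
m ≡ 1457*3261 ≡ 1741 (mod 3296).
The smallest non-negative solution is m = 1741.

1741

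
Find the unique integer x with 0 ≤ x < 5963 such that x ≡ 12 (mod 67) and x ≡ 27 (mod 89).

4032

67⁻¹ mod 89: 67×4 ≡ 1 (mod 89), so 67⁻¹ ≡ 4.
x = 12 + 67×((27 − 12)×4 mod 89) = 12 + 67×60 = 4032.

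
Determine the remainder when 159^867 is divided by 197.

52

By square-and-multiply:
159^1 ≡ 159 (mod 197)
159^2 ≡ 159^2 = 25281 ≡ 65 (mod 197)
159^4 ≡ 65^2 = 4225 ≡ 88 (mod 197)
159^8 ≡ 88^2 = 7744 ≡ 61 (mod 197)
159^16 ≡ 61^2 = 3721 ≡ 175 (mod 197)
159^32 ≡ 175^2 = 30625 ≡ 90 (mod 197)
159^64 ≡ 90^2 = 8100 ≡ 23 (mod 197)
159^128 ≡ 23^2 = 529 ≡ 135 (mod 197)
159^256 ≡ 135^2 = 18225 ≡ 101 (mod 197)
159^512 ≡ 101^2 = 10201 ≡ 154 (mod 197)
159^867 = 159^512 · 159^256 · 159^64 · 159^32 · 159^2 · 159^1 ≡ 154 · 101 · 23 · 90 · 65 · 159 (mod 197).
Accumulate the product:
154 · 101 = 15554 ≡ 188
188 · 23 = 4324 ≡ 187
187 · 90 = 16830 ≡ 85
85 · 65 = 5525 ≡ 9
9 · 159 = 1431 ≡ 52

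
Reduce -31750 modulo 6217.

-31750 = -6×6217 + 5552, so -31750 ≡ 5552 (mod 6217).

5552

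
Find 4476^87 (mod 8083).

Compute successive squares:
87 in binary is 1010111, i.e. 87 = 64 + 16 + 4 + 2 + 1.
4476^1 ≡ 4476 (mod 8083)
4476^2 ≡ 4476^2 = 20034576 ≡ 4902 (mod 8083)
4476^4 ≡ 4902^2 = 24029604 ≡ 6928 (mod 8083)
4476^8 ≡ 6928^2 = 47997184 ≡ 330 (mod 8083)
4476^16 ≡ 330^2 = 108900 ≡ 3821 (mod 8083)
4476^32 ≡ 3821^2 = 14600041 ≡ 2143 (mod 8083)
4476^64 ≡ 2143^2 = 4592449 ≡ 1305 (mod 8083)
4476^87 = 4476^64 * 4476^16 * 4476^4 * 4476^2 * 4476^1 ≡ 1305 * 3821 * 6928 * 4902 * 4476 (mod 8083).
Accumulate the product:
1305 * 3821 = 4986405 ≡ 7277
7277 * 6928 = 50415056 ≡ 1385
1385 * 4902 = 6789270 ≡ 7633
7633 * 4476 = 34165308 ≡ 6550

6550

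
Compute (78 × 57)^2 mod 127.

78 × 57 = 4446 ≡ 1 (mod 127)
(1)^2 ≡ 1 (mod 127)

1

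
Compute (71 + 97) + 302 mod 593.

470

71 + 97 = 168
168 + 302 = 470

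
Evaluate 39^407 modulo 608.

343

39^1 ≡ 39 (mod 608)
39^2 ≡ 39^2 = 1521 ≡ 305 (mod 608)
39^4 ≡ 305^2 = 93025 ≡ 1 (mod 608)
39^8 ≡ 1^2 = 1 (mod 608)
39^16 ≡ 1^2 = 1 (mod 608)
39^32 ≡ 1^2 = 1 (mod 608)
39^64 ≡ 1^2 = 1 (mod 608)
39^128 ≡ 1^2 = 1 (mod 608)
39^256 ≡ 1^2 = 1 (mod 608)
39^407 = 39^256 · 39^128 · 39^16 · 39^4 · 39^2 · 39^1 ≡ 1 · 1 · 1 · 1 · 305 · 39 (mod 608).
Accumulate the product:
1 · 1 = 1
1 · 1 = 1
1 · 1 = 1
1 · 305 = 305
305 · 39 = 11895 ≡ 343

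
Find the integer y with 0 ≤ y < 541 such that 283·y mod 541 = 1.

65

Apply the Euclidean algorithm and back-substitute:
541 = 1·283 + 258
283 = 1·258 + 25
258 = 10·25 + 8
25 = 3·8 + 1
8 = 8·1 + 0
gcd(283, 541) = 1, so the inverse exists.
Back-substitute for 1:
1 = 1·25 − 3·8
  = −3·258 + 31·25
  = 31·283 − 34·258
  = −34·541 + 65·283
So 283⁻¹ ≡ 65 (mod 541).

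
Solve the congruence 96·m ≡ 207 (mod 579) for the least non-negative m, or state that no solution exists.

165

gcd(96, 579) = 3, and 3 | 207, so solutions exist.
Divide through by 3: 32·m mod 193 = 69.
32⁻¹ ≡ 187 (mod 193).
m ≡ 187·69 ≡ 165 (mod 193).
The smallest non-negative solution is m = 165.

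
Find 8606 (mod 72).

8606 = 119*72 + 38, so 8606 ≡ 38 (mod 72).

38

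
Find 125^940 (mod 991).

246

Using repeated squaring:
940 in binary is 1110101100, i.e. 940 = 512 + 256 + 128 + 32 + 8 + 4.
125^1 ≡ 125 (mod 991)
125^2 ≡ 125^2 = 15625 ≡ 760 (mod 991)
125^4 ≡ 760^2 = 577600 ≡ 838 (mod 991)
125^8 ≡ 838^2 = 702244 ≡ 616 (mod 991)
125^16 ≡ 616^2 = 379456 ≡ 894 (mod 991)
125^32 ≡ 894^2 = 799236 ≡ 490 (mod 991)
125^64 ≡ 490^2 = 240100 ≡ 278 (mod 991)
125^128 ≡ 278^2 = 77284 ≡ 977 (mod 991)
125^256 ≡ 977^2 = 954529 ≡ 196 (mod 991)
125^512 ≡ 196^2 = 38416 ≡ 758 (mod 991)
125^940 = 125^512 × 125^256 × 125^128 × 125^32 × 125^8 × 125^4 ≡ 758 × 196 × 977 × 490 × 616 × 838 (mod 991).
Accumulate the product:
758 × 196 = 148568 ≡ 909
909 × 977 = 888093 ≡ 157
157 × 490 = 76930 ≡ 623
623 × 616 = 383768 ≡ 251
251 × 838 = 210338 ≡ 246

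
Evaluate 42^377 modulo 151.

103

377 in binary is 101111001, i.e. 377 = 256 + 64 + 32 + 16 + 8 + 1.
42^1 ≡ 42 (mod 151)
42^2 ≡ 42^2 = 1764 ≡ 103 (mod 151)
42^4 ≡ 103^2 = 10609 ≡ 39 (mod 151)
42^8 ≡ 39^2 = 1521 ≡ 11 (mod 151)
42^16 ≡ 11^2 = 121 (mod 151)
42^32 ≡ 121^2 = 14641 ≡ 145 (mod 151)
42^64 ≡ 145^2 = 21025 ≡ 36 (mod 151)
42^128 ≡ 36^2 = 1296 ≡ 88 (mod 151)
42^256 ≡ 88^2 = 7744 ≡ 43 (mod 151)
42^377 = 42^256 * 42^64 * 42^32 * 42^16 * 42^8 * 42^1 ≡ 43 * 36 * 145 * 121 * 11 * 42 (mod 151).
Accumulate the product:
43 * 36 = 1548 ≡ 38
38 * 145 = 5510 ≡ 74
74 * 121 = 8954 ≡ 45
45 * 11 = 495 ≡ 42
42 * 42 = 1764 ≡ 103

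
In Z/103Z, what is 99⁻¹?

Run the extended Euclidean algorithm:
103 = 1*99 + 4
99 = 24*4 + 3
4 = 1*3 + 1
3 = 3*1 + 0
gcd(99, 103) = 1, so the inverse exists.
Back-substitute for 1:
1 = 1*4 − 1*3
  = −1*99 + 25*4
  = 25*103 − 26*99
So 99⁻¹ ≡ −26 ≡ 77 (mod 103).

77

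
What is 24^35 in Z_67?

40

24^1 ≡ 24 (mod 67)
24^2 ≡ 24^2 = 576 ≡ 40 (mod 67)
24^4 ≡ 40^2 = 1600 ≡ 59 (mod 67)
24^8 ≡ 59^2 = 3481 ≡ 64 (mod 67)
24^16 ≡ 64^2 = 4096 ≡ 9 (mod 67)
24^32 ≡ 9^2 = 81 ≡ 14 (mod 67)
24^35 = 24^32 × 24^2 × 24^1 ≡ 14 × 40 × 24 (mod 67).
Accumulate the product:
14 × 40 = 560 ≡ 24
24 × 24 = 576 ≡ 40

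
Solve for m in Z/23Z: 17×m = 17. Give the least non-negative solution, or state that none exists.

1

gcd(17, 23) = 1, so a unique solution mod 23 exists.
17⁻¹ ≡ 19 (mod 23).
m ≡ 19×17 ≡ 1 (mod 23).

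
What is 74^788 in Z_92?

52

By square-and-multiply:
788 in binary is 1100010100, i.e. 788 = 512 + 256 + 16 + 4.
74^1 ≡ 74 (mod 92)
74^2 ≡ 74^2 = 5476 ≡ 48 (mod 92)
74^4 ≡ 48^2 = 2304 ≡ 4 (mod 92)
74^8 ≡ 4^2 = 16 (mod 92)
74^16 ≡ 16^2 = 256 ≡ 72 (mod 92)
74^32 ≡ 72^2 = 5184 ≡ 32 (mod 92)
74^64 ≡ 32^2 = 1024 ≡ 12 (mod 92)
74^128 ≡ 12^2 = 144 ≡ 52 (mod 92)
74^256 ≡ 52^2 = 2704 ≡ 36 (mod 92)
74^512 ≡ 36^2 = 1296 ≡ 8 (mod 92)
74^788 = 74^512 × 74^256 × 74^16 × 74^4 ≡ 8 × 36 × 72 × 4 (mod 92).
Accumulate the product:
8 × 36 = 288 ≡ 12
12 × 72 = 864 ≡ 36
36 × 4 = 144 ≡ 52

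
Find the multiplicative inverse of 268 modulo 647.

408

Apply the Euclidean algorithm and back-substitute:
647 = 2×268 + 111
268 = 2×111 + 46
111 = 2×46 + 19
46 = 2×19 + 8
19 = 2×8 + 3
8 = 2×3 + 2
3 = 1×2 + 1
2 = 2×1 + 0
gcd(268, 647) = 1, so the inverse exists.
Bézout: 1 = 99×647 − 239×268.
So 268⁻¹ ≡ −239 ≡ 408 (mod 647).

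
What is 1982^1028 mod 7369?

By square-and-multiply:
1028 in binary is 10000000100, i.e. 1028 = 1024 + 4.
1982^1 ≡ 1982 (mod 7369)
1982^2 ≡ 1982^2 = 3928324 ≡ 647 (mod 7369)
1982^4 ≡ 647^2 = 418609 ≡ 5945 (mod 7369)
1982^8 ≡ 5945^2 = 35343025 ≡ 1301 (mod 7369)
1982^16 ≡ 1301^2 = 1692601 ≡ 5100 (mod 7369)
1982^32 ≡ 5100^2 = 26010000 ≡ 4799 (mod 7369)
1982^64 ≡ 4799^2 = 23030401 ≡ 2276 (mod 7369)
1982^128 ≡ 2276^2 = 5180176 ≡ 7138 (mod 7369)
1982^256 ≡ 7138^2 = 50951044 ≡ 1778 (mod 7369)
1982^512 ≡ 1778^2 = 3161284 ≡ 7352 (mod 7369)
1982^1024 ≡ 7352^2 = 54051904 ≡ 289 (mod 7369)
1982^1028 = 1982^1024 × 1982^4 ≡ 289 × 5945 (mod 7369).
289 × 5945 = 1718105 ≡ 1128 (mod 7369).

1128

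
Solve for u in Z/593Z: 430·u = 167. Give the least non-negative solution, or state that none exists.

250

gcd(430, 593) = 1, so a unique solution mod 593 exists.
430⁻¹ ≡ 211 (mod 593).
u ≡ 211·167 ≡ 250 (mod 593).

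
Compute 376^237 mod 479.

Using repeated squaring:
237 in binary is 11101101, i.e. 237 = 128 + 64 + 32 + 8 + 4 + 1.
376^1 ≡ 376 (mod 479)
376^2 ≡ 376^2 = 141376 ≡ 71 (mod 479)
376^4 ≡ 71^2 = 5041 ≡ 251 (mod 479)
376^8 ≡ 251^2 = 63001 ≡ 252 (mod 479)
376^16 ≡ 252^2 = 63504 ≡ 276 (mod 479)
376^32 ≡ 276^2 = 76176 ≡ 15 (mod 479)
376^64 ≡ 15^2 = 225 (mod 479)
376^128 ≡ 225^2 = 50625 ≡ 330 (mod 479)
376^237 = 376^128 · 376^64 · 376^32 · 376^8 · 376^4 · 376^1 ≡ 330 · 225 · 15 · 252 · 251 · 376 (mod 479).
Accumulate the product:
330 · 225 = 74250 ≡ 5
5 · 15 = 75
75 · 252 = 18900 ≡ 219
219 · 251 = 54969 ≡ 363
363 · 376 = 136488 ≡ 452

452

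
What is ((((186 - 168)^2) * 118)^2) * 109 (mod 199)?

186 - 168 = 18
(18)^2 ≡ 125 (mod 199)
125 * 118 = 14750 ≡ 24 (mod 199)
(24)^2 ≡ 178 (mod 199)
178 * 109 = 19402 ≡ 99 (mod 199)

99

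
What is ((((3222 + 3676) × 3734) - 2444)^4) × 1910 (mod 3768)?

96

3222 + 3676 = 6898 ≡ 3130 (mod 3768)
3130 × 3734 = 11687420 ≡ 2852 (mod 3768)
2852 - 2444 = 408
(408)^4 ≡ 3192 (mod 3768)
3192 × 1910 = 6096720 ≡ 96 (mod 3768)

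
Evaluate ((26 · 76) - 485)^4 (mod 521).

155

26 · 76 = 1976 ≡ 413 (mod 521)
413 - 485 = -72 ≡ 449 (mod 521)
(449)^4 ≡ 155 (mod 521)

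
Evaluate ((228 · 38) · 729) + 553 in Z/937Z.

292

228 · 38 = 8664 ≡ 231 (mod 937)
231 · 729 = 168399 ≡ 676 (mod 937)
676 + 553 = 1229 ≡ 292 (mod 937)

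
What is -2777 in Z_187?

28

-2777 = -15·187 + 28, so -2777 ≡ 28 (mod 187).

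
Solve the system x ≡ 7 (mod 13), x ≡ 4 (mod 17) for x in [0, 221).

72

13⁻¹ mod 17: 13·4 ≡ 1 (mod 17), so 13⁻¹ ≡ 4.
x = 7 + 13·((4 − 7)·4 mod 17) = 7 + 13·5 = 72.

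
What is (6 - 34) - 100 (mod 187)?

6 - 34 = -28 ≡ 159 (mod 187)
159 - 100 = 59

59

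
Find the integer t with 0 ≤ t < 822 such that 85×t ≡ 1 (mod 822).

Apply the Euclidean algorithm and back-substitute:
822 = 9·85 + 57
85 = 1·57 + 28
57 = 2·28 + 1
28 = 28·1 + 0
gcd(85, 822) = 1, so the inverse exists.
Back-substitute for 1:
1 = 1·57 − 2·28
  = −2·85 + 3·57
  = 3·822 − 29·85
So 85⁻¹ ≡ −29 ≡ 793 (mod 822).

793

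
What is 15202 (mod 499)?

232

15202 = 30*499 + 232, so 15202 ≡ 232 (mod 499).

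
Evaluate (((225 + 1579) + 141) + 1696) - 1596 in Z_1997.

225 + 1579 = 1804
1804 + 141 = 1945
1945 + 1696 = 3641 ≡ 1644 (mod 1997)
1644 - 1596 = 48

48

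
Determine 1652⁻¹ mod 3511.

3511 = 2*1652 + 207
1652 = 7*207 + 203
207 = 1*203 + 4
203 = 50*4 + 3
4 = 1*3 + 1
3 = 3*1 + 0
gcd(1652, 3511) = 1, so the inverse exists.
Bézout: 1 = 415*3511 − 882*1652.
So 1652⁻¹ ≡ −882 ≡ 2629 (mod 3511).

2629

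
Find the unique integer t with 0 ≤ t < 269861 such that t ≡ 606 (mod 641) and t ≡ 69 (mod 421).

191624

641⁻¹ mod 421: 641·266 ≡ 1 (mod 421), so 641⁻¹ ≡ 266.
t = 606 + 641·((69 − 606)·266 mod 421) = 606 + 641·298 = 191624.
Check: 191624 mod 641 = 606, 191624 mod 421 = 69. ✓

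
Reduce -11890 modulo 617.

450

-11890 = -20*617 + 450, so -11890 ≡ 450 (mod 617).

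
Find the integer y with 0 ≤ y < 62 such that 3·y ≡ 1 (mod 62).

By the extended Euclidean algorithm:
62 = 20·3 + 2
3 = 1·2 + 1
2 = 2·1 + 0
gcd(3, 62) = 1, so the inverse exists.
Bézout: 1 = −1·62 + 21·3.
So 3⁻¹ ≡ 21 (mod 62).

21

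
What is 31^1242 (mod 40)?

1

Compute successive squares:
1242 in binary is 10011011010, i.e. 1242 = 1024 + 128 + 64 + 16 + 8 + 2.
31^1 ≡ 31 (mod 40)
31^2 ≡ 31^2 = 961 ≡ 1 (mod 40)
31^4 ≡ 1^2 = 1 (mod 40)
31^8 ≡ 1^2 = 1 (mod 40)
31^16 ≡ 1^2 = 1 (mod 40)
31^32 ≡ 1^2 = 1 (mod 40)
31^64 ≡ 1^2 = 1 (mod 40)
31^128 ≡ 1^2 = 1 (mod 40)
31^256 ≡ 1^2 = 1 (mod 40)
31^512 ≡ 1^2 = 1 (mod 40)
31^1024 ≡ 1^2 = 1 (mod 40)
31^1242 = 31^1024 * 31^128 * 31^64 * 31^16 * 31^8 * 31^2 ≡ 1 * 1 * 1 * 1 * 1 * 1 (mod 40).
Accumulate the product:
1 * 1 = 1
1 * 1 = 1
1 * 1 = 1
1 * 1 = 1
1 * 1 = 1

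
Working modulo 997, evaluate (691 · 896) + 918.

691 · 896 = 619136 ≡ 996 (mod 997)
996 + 918 = 1914 ≡ 917 (mod 997)

917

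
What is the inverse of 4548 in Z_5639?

Apply the Euclidean algorithm and back-substitute:
5639 = 1*4548 + 1091
4548 = 4*1091 + 184
1091 = 5*184 + 171
184 = 1*171 + 13
171 = 13*13 + 2
13 = 6*2 + 1
2 = 2*1 + 0
gcd(4548, 5639) = 1, so the inverse exists.
Bézout: 1 = −2101*5639 + 2605*4548.
So 4548⁻¹ ≡ 2605 (mod 5639).

2605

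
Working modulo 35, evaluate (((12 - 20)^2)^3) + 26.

12 - 20 = -8 ≡ 27 (mod 35)
(27)^2 ≡ 29 (mod 35)
(29)^3 ≡ 29 (mod 35)
29 + 26 = 55 ≡ 20 (mod 35)

20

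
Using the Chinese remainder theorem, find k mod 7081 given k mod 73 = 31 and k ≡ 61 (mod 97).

1710

73⁻¹ mod 97: 73×4 ≡ 1 (mod 97), so 73⁻¹ ≡ 4.
k = 31 + 73×((61 − 31)×4 mod 97) = 31 + 73×23 = 1710.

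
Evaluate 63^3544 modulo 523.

454

Using repeated squaring:
3544 in binary is 110111011000, i.e. 3544 = 2048 + 1024 + 256 + 128 + 64 + 16 + 8.
63^1 ≡ 63 (mod 523)
63^2 ≡ 63^2 = 3969 ≡ 308 (mod 523)
63^4 ≡ 308^2 = 94864 ≡ 201 (mod 523)
63^8 ≡ 201^2 = 40401 ≡ 130 (mod 523)
63^16 ≡ 130^2 = 16900 ≡ 164 (mod 523)
63^32 ≡ 164^2 = 26896 ≡ 223 (mod 523)
63^64 ≡ 223^2 = 49729 ≡ 44 (mod 523)
63^128 ≡ 44^2 = 1936 ≡ 367 (mod 523)
63^256 ≡ 367^2 = 134689 ≡ 278 (mod 523)
63^512 ≡ 278^2 = 77284 ≡ 403 (mod 523)
63^1024 ≡ 403^2 = 162409 ≡ 279 (mod 523)
63^2048 ≡ 279^2 = 77841 ≡ 437 (mod 523)
63^3544 = 63^2048 * 63^1024 * 63^256 * 63^128 * 63^64 * 63^16 * 63^8 ≡ 437 * 279 * 278 * 367 * 44 * 164 * 130 (mod 523).
Accumulate the product:
437 * 279 = 121923 ≡ 64
64 * 278 = 17792 ≡ 10
10 * 367 = 3670 ≡ 9
9 * 44 = 396
396 * 164 = 64944 ≡ 92
92 * 130 = 11960 ≡ 454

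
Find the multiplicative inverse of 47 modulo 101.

101 = 2×47 + 7
47 = 6×7 + 5
7 = 1×5 + 2
5 = 2×2 + 1
2 = 2×1 + 0
gcd(47, 101) = 1, so the inverse exists.
Bézout: 1 = −20×101 + 43×47.
So 47⁻¹ ≡ 43 (mod 101).

43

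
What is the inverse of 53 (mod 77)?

16

Apply the Euclidean algorithm and back-substitute:
77 = 1×53 + 24
53 = 2×24 + 5
24 = 4×5 + 4
5 = 1×4 + 1
4 = 4×1 + 0
gcd(53, 77) = 1, so the inverse exists.
Back-substitute for 1:
1 = 1×5 − 1×4
  = −1×24 + 5×5
  = 5×53 − 11×24
  = −11×77 + 16×53
So 53⁻¹ ≡ 16 (mod 77).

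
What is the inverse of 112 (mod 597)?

Run the extended Euclidean algorithm:
597 = 5*112 + 37
112 = 3*37 + 1
37 = 37*1 + 0
gcd(112, 597) = 1, so the inverse exists.
Back-substitute for 1:
1 = 1*112 − 3*37
  = −3*597 + 16*112
So 112⁻¹ ≡ 16 (mod 597).

16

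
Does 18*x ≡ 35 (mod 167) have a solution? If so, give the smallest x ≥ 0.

104

gcd(18, 167) = 1, so a unique solution mod 167 exists.
18⁻¹ ≡ 65 (mod 167).
x ≡ 65*35 ≡ 104 (mod 167).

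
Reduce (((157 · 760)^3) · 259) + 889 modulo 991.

157 · 760 = 119320 ≡ 400 (mod 991)
(400)^3 ≡ 229 (mod 991)
229 · 259 = 59311 ≡ 842 (mod 991)
842 + 889 = 1731 ≡ 740 (mod 991)

740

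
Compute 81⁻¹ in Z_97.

Run the extended Euclidean algorithm:
97 = 1·81 + 16
81 = 5·16 + 1
16 = 16·1 + 0
gcd(81, 97) = 1, so the inverse exists.
Back-substitute for 1:
1 = 1·81 − 5·16
  = −5·97 + 6·81
So 81⁻¹ ≡ 6 (mod 97).

6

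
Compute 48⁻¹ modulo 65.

42

Apply the Euclidean algorithm and back-substitute:
65 = 1·48 + 17
48 = 2·17 + 14
17 = 1·14 + 3
14 = 4·3 + 2
3 = 1·2 + 1
2 = 2·1 + 0
gcd(48, 65) = 1, so the inverse exists.
Back-substitute for 1:
1 = 1·3 − 1·2
  = −1·14 + 5·3
  = 5·17 − 6·14
  = −6·48 + 17·17
  = 17·65 − 23·48
So 48⁻¹ ≡ −23 ≡ 42 (mod 65).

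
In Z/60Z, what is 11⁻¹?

60 = 5·11 + 5
11 = 2·5 + 1
5 = 5·1 + 0
gcd(11, 60) = 1, so the inverse exists.
Bézout: 1 = −2·60 + 11·11.
So 11⁻¹ ≡ 11 (mod 60).

11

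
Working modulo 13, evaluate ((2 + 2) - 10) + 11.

5

2 + 2 = 4
4 - 10 = -6 ≡ 7 (mod 13)
7 + 11 = 18 ≡ 5 (mod 13)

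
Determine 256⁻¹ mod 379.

114

Apply the Euclidean algorithm and back-substitute:
379 = 1·256 + 123
256 = 2·123 + 10
123 = 12·10 + 3
10 = 3·3 + 1
3 = 3·1 + 0
gcd(256, 379) = 1, so the inverse exists.
Bézout: 1 = −77·379 + 114·256.
So 256⁻¹ ≡ 114 (mod 379).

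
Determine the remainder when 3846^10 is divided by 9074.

Compute successive squares:
3846^1 ≡ 3846 (mod 9074)
3846^2 ≡ 3846^2 = 14791716 ≡ 1096 (mod 9074)
3846^4 ≡ 1096^2 = 1201216 ≡ 3448 (mod 9074)
3846^8 ≡ 3448^2 = 11888704 ≡ 1764 (mod 9074)
3846^10 = 3846^8 · 3846^2 ≡ 1764 · 1096 (mod 9074).
1764 · 1096 = 1933344 ≡ 582 (mod 9074).

582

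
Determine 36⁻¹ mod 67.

67 = 1×36 + 31
36 = 1×31 + 5
31 = 6×5 + 1
5 = 5×1 + 0
gcd(36, 67) = 1, so the inverse exists.
Bézout: 1 = 7×67 − 13×36.
So 36⁻¹ ≡ −13 ≡ 54 (mod 67).

54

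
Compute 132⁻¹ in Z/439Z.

296

By the extended Euclidean algorithm:
439 = 3*132 + 43
132 = 3*43 + 3
43 = 14*3 + 1
3 = 3*1 + 0
gcd(132, 439) = 1, so the inverse exists.
Bézout: 1 = 43*439 − 143*132.
So 132⁻¹ ≡ −143 ≡ 296 (mod 439).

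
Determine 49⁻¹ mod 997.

By the extended Euclidean algorithm:
997 = 20·49 + 17
49 = 2·17 + 15
17 = 1·15 + 2
15 = 7·2 + 1
2 = 2·1 + 0
gcd(49, 997) = 1, so the inverse exists.
Back-substitute for 1:
1 = 1·15 − 7·2
  = −7·17 + 8·15
  = 8·49 − 23·17
  = −23·997 + 468·49
So 49⁻¹ ≡ 468 (mod 997).

468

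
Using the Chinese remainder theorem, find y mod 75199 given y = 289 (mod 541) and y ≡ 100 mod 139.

52225

541⁻¹ mod 139: 541×37 ≡ 1 (mod 139), so 541⁻¹ ≡ 37.
y = 289 + 541×((100 − 289)×37 mod 139) = 289 + 541×96 = 52225.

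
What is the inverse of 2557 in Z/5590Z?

3253

By the extended Euclidean algorithm:
5590 = 2·2557 + 476
2557 = 5·476 + 177
476 = 2·177 + 122
177 = 1·122 + 55
122 = 2·55 + 12
55 = 4·12 + 7
12 = 1·7 + 5
7 = 1·5 + 2
5 = 2·2 + 1
2 = 2·1 + 0
gcd(2557, 5590) = 1, so the inverse exists.
Bézout: 1 = 1069·5590 − 2337·2557.
So 2557⁻¹ ≡ −2337 ≡ 3253 (mod 5590).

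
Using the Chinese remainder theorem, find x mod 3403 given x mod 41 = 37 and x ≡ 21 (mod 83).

1349

41⁻¹ mod 83: 41×81 ≡ 1 (mod 83), so 41⁻¹ ≡ 81.
x = 37 + 41×((21 − 37)×81 mod 83) = 37 + 41×32 = 1349.
Check: 1349 mod 41 = 37, 1349 mod 83 = 21. ✓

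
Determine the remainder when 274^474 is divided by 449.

474 in binary is 111011010, i.e. 474 = 256 + 128 + 64 + 16 + 8 + 2.
274^1 ≡ 274 (mod 449)
274^2 ≡ 274^2 = 75076 ≡ 93 (mod 449)
274^4 ≡ 93^2 = 8649 ≡ 118 (mod 449)
274^8 ≡ 118^2 = 13924 ≡ 5 (mod 449)
274^16 ≡ 5^2 = 25 (mod 449)
274^32 ≡ 25^2 = 625 ≡ 176 (mod 449)
274^64 ≡ 176^2 = 30976 ≡ 444 (mod 449)
274^128 ≡ 444^2 = 197136 ≡ 25 (mod 449)
274^256 ≡ 25^2 = 625 ≡ 176 (mod 449)
274^474 = 274^256 · 274^128 · 274^64 · 274^16 · 274^8 · 274^2 ≡ 176 · 25 · 444 · 25 · 5 · 93 (mod 449).
Accumulate the product:
176 · 25 = 4400 ≡ 359
359 · 444 = 159396 ≡ 1
1 · 25 = 25
25 · 5 = 125
125 · 93 = 11625 ≡ 400

400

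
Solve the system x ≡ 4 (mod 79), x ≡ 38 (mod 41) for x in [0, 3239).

79⁻¹ mod 41: 79×27 ≡ 1 (mod 41), so 79⁻¹ ≡ 27.
x = 4 + 79×((38 − 4)×27 mod 41) = 4 + 79×16 = 1268.

1268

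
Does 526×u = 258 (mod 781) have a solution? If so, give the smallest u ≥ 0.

146

gcd(526, 781) = 1, so a unique solution mod 781 exists.
526⁻¹ ≡ 49 (mod 781).
u ≡ 49×258 ≡ 146 (mod 781).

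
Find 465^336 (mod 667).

146

Using repeated squaring:
465^1 ≡ 465 (mod 667)
465^2 ≡ 465^2 = 216225 ≡ 117 (mod 667)
465^4 ≡ 117^2 = 13689 ≡ 349 (mod 667)
465^8 ≡ 349^2 = 121801 ≡ 407 (mod 667)
465^16 ≡ 407^2 = 165649 ≡ 233 (mod 667)
465^32 ≡ 233^2 = 54289 ≡ 262 (mod 667)
465^64 ≡ 262^2 = 68644 ≡ 610 (mod 667)
465^128 ≡ 610^2 = 372100 ≡ 581 (mod 667)
465^256 ≡ 581^2 = 337561 ≡ 59 (mod 667)
465^336 = 465^256 * 465^64 * 465^16 ≡ 59 * 610 * 233 (mod 667).
Accumulate the product:
59 * 610 = 35990 ≡ 639
639 * 233 = 148887 ≡ 146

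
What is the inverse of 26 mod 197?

144

197 = 7×26 + 15
26 = 1×15 + 11
15 = 1×11 + 4
11 = 2×4 + 3
4 = 1×3 + 1
3 = 3×1 + 0
gcd(26, 197) = 1, so the inverse exists.
Bézout: 1 = 7×197 − 53×26.
So 26⁻¹ ≡ −53 ≡ 144 (mod 197).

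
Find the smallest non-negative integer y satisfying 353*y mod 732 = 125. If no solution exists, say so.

gcd(353, 732) = 1, so a unique solution mod 732 exists.
353⁻¹ ≡ 197 (mod 732).
y ≡ 197*125 ≡ 469 (mod 732).

469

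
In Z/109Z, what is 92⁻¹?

32

109 = 1×92 + 17
92 = 5×17 + 7
17 = 2×7 + 3
7 = 2×3 + 1
3 = 3×1 + 0
gcd(92, 109) = 1, so the inverse exists.
Back-substitute for 1:
1 = 1×7 − 2×3
  = −2×17 + 5×7
  = 5×92 − 27×17
  = −27×109 + 32×92
So 92⁻¹ ≡ 32 (mod 109).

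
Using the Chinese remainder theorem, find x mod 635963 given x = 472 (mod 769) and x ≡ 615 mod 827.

272698

769⁻¹ mod 827: 769·442 ≡ 1 (mod 827), so 769⁻¹ ≡ 442.
x = 472 + 769·((615 − 472)·442 mod 827) = 472 + 769·354 = 272698.
Check: 272698 mod 769 = 472, 272698 mod 827 = 615. ✓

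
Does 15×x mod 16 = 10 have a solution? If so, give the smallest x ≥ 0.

6

gcd(15, 16) = 1, so a unique solution mod 16 exists.
15⁻¹ ≡ 15 (mod 16).
x ≡ 15×10 ≡ 6 (mod 16).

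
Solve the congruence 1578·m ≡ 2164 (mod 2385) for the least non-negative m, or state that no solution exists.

gcd(1578, 2385) = 3, and 3 does not divide 2164.
So the congruence has no solution.

no solution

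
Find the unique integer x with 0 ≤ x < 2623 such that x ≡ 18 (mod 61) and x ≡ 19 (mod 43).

61⁻¹ mod 43: 61×12 ≡ 1 (mod 43), so 61⁻¹ ≡ 12.
x = 18 + 61×((19 − 18)×12 mod 43) = 18 + 61×12 = 750.
Check: 750 mod 61 = 18, 750 mod 43 = 19. ✓

750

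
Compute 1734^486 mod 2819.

35

486 in binary is 111100110, i.e. 486 = 256 + 128 + 64 + 32 + 4 + 2.
1734^1 ≡ 1734 (mod 2819)
1734^2 ≡ 1734^2 = 3006756 ≡ 1702 (mod 2819)
1734^4 ≡ 1702^2 = 2896804 ≡ 1691 (mod 2819)
1734^8 ≡ 1691^2 = 2859481 ≡ 1015 (mod 2819)
1734^16 ≡ 1015^2 = 1030225 ≡ 1290 (mod 2819)
1734^32 ≡ 1290^2 = 1664100 ≡ 890 (mod 2819)
1734^64 ≡ 890^2 = 792100 ≡ 2780 (mod 2819)
1734^128 ≡ 2780^2 = 7728400 ≡ 1521 (mod 2819)
1734^256 ≡ 1521^2 = 2313441 ≡ 1861 (mod 2819)
1734^486 = 1734^256 × 1734^128 × 1734^64 × 1734^32 × 1734^4 × 1734^2 ≡ 1861 × 1521 × 2780 × 890 × 1691 × 1702 (mod 2819).
Accumulate the product:
1861 × 1521 = 2830581 ≡ 305
305 × 2780 = 847900 ≡ 2200
2200 × 890 = 1958000 ≡ 1614
1614 × 1691 = 2729274 ≡ 482
482 × 1702 = 820364 ≡ 35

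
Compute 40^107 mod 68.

56

By square-and-multiply:
107 in binary is 1101011, i.e. 107 = 64 + 32 + 8 + 2 + 1.
40^1 ≡ 40 (mod 68)
40^2 ≡ 40^2 = 1600 ≡ 36 (mod 68)
40^4 ≡ 36^2 = 1296 ≡ 4 (mod 68)
40^8 ≡ 4^2 = 16 (mod 68)
40^16 ≡ 16^2 = 256 ≡ 52 (mod 68)
40^32 ≡ 52^2 = 2704 ≡ 52 (mod 68)
40^64 ≡ 52^2 = 2704 ≡ 52 (mod 68)
40^107 = 40^64 * 40^32 * 40^8 * 40^2 * 40^1 ≡ 52 * 52 * 16 * 36 * 40 (mod 68).
Accumulate the product:
52 * 52 = 2704 ≡ 52
52 * 16 = 832 ≡ 16
16 * 36 = 576 ≡ 32
32 * 40 = 1280 ≡ 56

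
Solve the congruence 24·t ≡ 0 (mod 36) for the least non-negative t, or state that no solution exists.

0

gcd(24, 36) = 12, and 12 | 0, so solutions exist.
Divide through by 12: 2·t = 0 (mod 3).
2⁻¹ ≡ 2 (mod 3).
t ≡ 2·0 ≡ 0 (mod 3).
The smallest non-negative solution is t = 0.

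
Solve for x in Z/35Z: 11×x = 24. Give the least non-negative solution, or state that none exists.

gcd(11, 35) = 1, so a unique solution mod 35 exists.
11⁻¹ ≡ 16 (mod 35).
x ≡ 16×24 ≡ 34 (mod 35).

34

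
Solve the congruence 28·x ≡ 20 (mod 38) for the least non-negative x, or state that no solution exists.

17

gcd(28, 38) = 2, and 2 | 20, so solutions exist.
Divide through by 2: 14·x = 10 (mod 19).
14⁻¹ ≡ 15 (mod 19).
x ≡ 15·10 ≡ 17 (mod 19).
The smallest non-negative solution is x = 17.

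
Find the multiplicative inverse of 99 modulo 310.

119

310 = 3·99 + 13
99 = 7·13 + 8
13 = 1·8 + 5
8 = 1·5 + 3
5 = 1·3 + 2
3 = 1·2 + 1
2 = 2·1 + 0
gcd(99, 310) = 1, so the inverse exists.
Bézout: 1 = −38·310 + 119·99.
So 99⁻¹ ≡ 119 (mod 310).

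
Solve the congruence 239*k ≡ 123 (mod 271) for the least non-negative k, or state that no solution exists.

174

gcd(239, 271) = 1, so a unique solution mod 271 exists.
239⁻¹ ≡ 127 (mod 271).
k ≡ 127*123 ≡ 174 (mod 271).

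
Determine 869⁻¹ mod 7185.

By the extended Euclidean algorithm:
7185 = 8·869 + 233
869 = 3·233 + 170
233 = 1·170 + 63
170 = 2·63 + 44
63 = 1·44 + 19
44 = 2·19 + 6
19 = 3·6 + 1
6 = 6·1 + 0
gcd(869, 7185) = 1, so the inverse exists.
Back-substitute for 1:
1 = 1·19 − 3·6
  = −3·44 + 7·19
  = 7·63 − 10·44
  = −10·170 + 27·63
  = 27·233 − 37·170
  = −37·869 + 138·233
  = 138·7185 − 1141·869
So 869⁻¹ ≡ −1141 ≡ 6044 (mod 7185).

6044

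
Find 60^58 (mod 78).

12

58 in binary is 111010, i.e. 58 = 32 + 16 + 8 + 2.
60^1 ≡ 60 (mod 78)
60^2 ≡ 60^2 = 3600 ≡ 12 (mod 78)
60^4 ≡ 12^2 = 144 ≡ 66 (mod 78)
60^8 ≡ 66^2 = 4356 ≡ 66 (mod 78)
60^16 ≡ 66^2 = 4356 ≡ 66 (mod 78)
60^32 ≡ 66^2 = 4356 ≡ 66 (mod 78)
60^58 = 60^32 * 60^16 * 60^8 * 60^2 ≡ 66 * 66 * 66 * 12 (mod 78).
Accumulate the product:
66 * 66 = 4356 ≡ 66
66 * 66 = 4356 ≡ 66
66 * 12 = 792 ≡ 12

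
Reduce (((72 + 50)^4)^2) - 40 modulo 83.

72 + 50 = 122 ≡ 39 (mod 83)
(39)^4 ≡ 65 (mod 83)
(65)^2 ≡ 75 (mod 83)
75 - 40 = 35

35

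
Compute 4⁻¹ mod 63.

16

63 = 15×4 + 3
4 = 1×3 + 1
3 = 3×1 + 0
gcd(4, 63) = 1, so the inverse exists.
Back-substitute for 1:
1 = 1×4 − 1×3
  = −1×63 + 16×4
So 4⁻¹ ≡ 16 (mod 63).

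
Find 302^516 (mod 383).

516 in binary is 1000000100, i.e. 516 = 512 + 4.
302^1 ≡ 302 (mod 383)
302^2 ≡ 302^2 = 91204 ≡ 50 (mod 383)
302^4 ≡ 50^2 = 2500 ≡ 202 (mod 383)
302^8 ≡ 202^2 = 40804 ≡ 206 (mod 383)
302^16 ≡ 206^2 = 42436 ≡ 306 (mod 383)
302^32 ≡ 306^2 = 93636 ≡ 184 (mod 383)
302^64 ≡ 184^2 = 33856 ≡ 152 (mod 383)
302^128 ≡ 152^2 = 23104 ≡ 124 (mod 383)
302^256 ≡ 124^2 = 15376 ≡ 56 (mod 383)
302^512 ≡ 56^2 = 3136 ≡ 72 (mod 383)
302^516 = 302^512 × 302^4 ≡ 72 × 202 (mod 383).
72 × 202 = 14544 ≡ 373 (mod 383).

373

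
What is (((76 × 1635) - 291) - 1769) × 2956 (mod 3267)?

811

76 × 1635 = 124260 ≡ 114 (mod 3267)
114 - 291 = -177 ≡ 3090 (mod 3267)
3090 - 1769 = 1321
1321 × 2956 = 3904876 ≡ 811 (mod 3267)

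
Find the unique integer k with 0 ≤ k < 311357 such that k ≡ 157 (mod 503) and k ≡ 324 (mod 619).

503⁻¹ mod 619: 503×16 ≡ 1 (mod 619), so 503⁻¹ ≡ 16.
k = 157 + 503×((324 − 157)×16 mod 619) = 157 + 503×196 = 98745.

98745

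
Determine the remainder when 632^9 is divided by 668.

620

Using repeated squaring:
9 in binary is 1001, i.e. 9 = 8 + 1.
632^1 ≡ 632 (mod 668)
632^2 ≡ 632^2 = 399424 ≡ 628 (mod 668)
632^4 ≡ 628^2 = 394384 ≡ 264 (mod 668)
632^8 ≡ 264^2 = 69696 ≡ 224 (mod 668)
632^9 = 632^8 · 632^1 ≡ 224 · 632 (mod 668).
224 · 632 = 141568 ≡ 620 (mod 668).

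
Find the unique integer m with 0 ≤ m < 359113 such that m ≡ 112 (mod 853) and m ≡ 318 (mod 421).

48733

853⁻¹ mod 421: 853*268 ≡ 1 (mod 421), so 853⁻¹ ≡ 268.
m = 112 + 853*((318 − 112)*268 mod 421) = 112 + 853*57 = 48733.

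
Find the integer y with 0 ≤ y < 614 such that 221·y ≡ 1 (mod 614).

589

614 = 2·221 + 172
221 = 1·172 + 49
172 = 3·49 + 25
49 = 1·25 + 24
25 = 1·24 + 1
24 = 24·1 + 0
gcd(221, 614) = 1, so the inverse exists.
Bézout: 1 = 9·614 − 25·221.
So 221⁻¹ ≡ −25 ≡ 589 (mod 614).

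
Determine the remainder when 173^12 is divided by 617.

196

Using repeated squaring:
12 in binary is 1100, i.e. 12 = 8 + 4.
173^1 ≡ 173 (mod 617)
173^2 ≡ 173^2 = 29929 ≡ 313 (mod 617)
173^4 ≡ 313^2 = 97969 ≡ 483 (mod 617)
173^8 ≡ 483^2 = 233289 ≡ 63 (mod 617)
173^12 = 173^8 * 173^4 ≡ 63 * 483 (mod 617).
63 * 483 = 30429 ≡ 196 (mod 617).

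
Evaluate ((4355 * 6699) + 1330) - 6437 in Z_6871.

4355 * 6699 = 29174145 ≡ 6750 (mod 6871)
6750 + 1330 = 8080 ≡ 1209 (mod 6871)
1209 - 6437 = -5228 ≡ 1643 (mod 6871)

1643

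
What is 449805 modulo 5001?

4716

449805 = 89×5001 + 4716, so 449805 ≡ 4716 (mod 5001).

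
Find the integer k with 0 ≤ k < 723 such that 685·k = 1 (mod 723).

19

723 = 1·685 + 38
685 = 18·38 + 1
38 = 38·1 + 0
gcd(685, 723) = 1, so the inverse exists.
Bézout: 1 = −18·723 + 19·685.
So 685⁻¹ ≡ 19 (mod 723).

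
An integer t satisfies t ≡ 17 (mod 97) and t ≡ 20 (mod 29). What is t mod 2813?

890

97⁻¹ mod 29: 97×3 ≡ 1 (mod 29), so 97⁻¹ ≡ 3.
t = 17 + 97×((20 − 17)×3 mod 29) = 17 + 97×9 = 890.
Check: 890 mod 97 = 17, 890 mod 29 = 20. ✓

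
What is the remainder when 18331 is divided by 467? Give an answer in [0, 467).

18331 = 39*467 + 118, so 18331 ≡ 118 (mod 467).

118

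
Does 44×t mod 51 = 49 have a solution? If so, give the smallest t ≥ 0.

gcd(44, 51) = 1, so a unique solution mod 51 exists.
44⁻¹ ≡ 29 (mod 51).
t ≡ 29×49 ≡ 44 (mod 51).

44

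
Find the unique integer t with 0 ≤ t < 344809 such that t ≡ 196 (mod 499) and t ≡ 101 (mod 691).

499⁻¹ mod 691: 499×673 ≡ 1 (mod 691), so 499⁻¹ ≡ 673.
t = 196 + 499×((101 − 196)×673 mod 691) = 196 + 499×328 = 163868.

163868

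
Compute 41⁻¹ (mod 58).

Apply the Euclidean algorithm and back-substitute:
58 = 1×41 + 17
41 = 2×17 + 7
17 = 2×7 + 3
7 = 2×3 + 1
3 = 3×1 + 0
gcd(41, 58) = 1, so the inverse exists.
Back-substitute for 1:
1 = 1×7 − 2×3
  = −2×17 + 5×7
  = 5×41 − 12×17
  = −12×58 + 17×41
So 41⁻¹ ≡ 17 (mod 58).

17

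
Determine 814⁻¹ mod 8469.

2986

8469 = 10×814 + 329
814 = 2×329 + 156
329 = 2×156 + 17
156 = 9×17 + 3
17 = 5×3 + 2
3 = 1×2 + 1
2 = 2×1 + 0
gcd(814, 8469) = 1, so the inverse exists.
Back-substitute for 1:
1 = 1×3 − 1×2
  = −1×17 + 6×3
  = 6×156 − 55×17
  = −55×329 + 116×156
  = 116×814 − 287×329
  = −287×8469 + 2986×814
So 814⁻¹ ≡ 2986 (mod 8469).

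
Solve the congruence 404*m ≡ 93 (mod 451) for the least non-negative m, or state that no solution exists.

gcd(404, 451) = 1, so a unique solution mod 451 exists.
404⁻¹ ≡ 403 (mod 451).
m ≡ 403*93 ≡ 46 (mod 451).

46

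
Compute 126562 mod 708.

126562 = 178×708 + 538, so 126562 ≡ 538 (mod 708).

538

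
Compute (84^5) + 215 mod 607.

113

(84)^5 ≡ 505 (mod 607)
505 + 215 = 720 ≡ 113 (mod 607)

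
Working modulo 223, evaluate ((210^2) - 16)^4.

(210)^2 ≡ 169 (mod 223)
169 - 16 = 153
(153)^4 ≡ 36 (mod 223)

36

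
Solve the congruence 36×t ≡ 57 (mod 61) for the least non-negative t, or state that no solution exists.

gcd(36, 61) = 1, so a unique solution mod 61 exists.
36⁻¹ ≡ 39 (mod 61).
t ≡ 39×57 ≡ 27 (mod 61).

27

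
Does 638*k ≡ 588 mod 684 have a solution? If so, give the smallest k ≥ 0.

240

gcd(638, 684) = 2, and 2 | 588, so solutions exist.
Divide through by 2: 319*k = 294 (mod 342).
319⁻¹ ≡ 223 (mod 342).
k ≡ 223*294 ≡ 240 (mod 342).
The smallest non-negative solution is k = 240.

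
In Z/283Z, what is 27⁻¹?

283 = 10×27 + 13
27 = 2×13 + 1
13 = 13×1 + 0
gcd(27, 283) = 1, so the inverse exists.
Back-substitute for 1:
1 = 1×27 − 2×13
  = −2×283 + 21×27
So 27⁻¹ ≡ 21 (mod 283).

21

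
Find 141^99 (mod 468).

Compute successive squares:
141^1 ≡ 141 (mod 468)
141^2 ≡ 141^2 = 19881 ≡ 225 (mod 468)
141^4 ≡ 225^2 = 50625 ≡ 81 (mod 468)
141^8 ≡ 81^2 = 6561 ≡ 9 (mod 468)
141^16 ≡ 9^2 = 81 (mod 468)
141^32 ≡ 81^2 = 6561 ≡ 9 (mod 468)
141^64 ≡ 9^2 = 81 (mod 468)
141^99 = 141^64 * 141^32 * 141^2 * 141^1 ≡ 81 * 9 * 225 * 141 (mod 468).
Accumulate the product:
81 * 9 = 729 ≡ 261
261 * 225 = 58725 ≡ 225
225 * 141 = 31725 ≡ 369

369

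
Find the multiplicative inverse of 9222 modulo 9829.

8485

By the extended Euclidean algorithm:
9829 = 1×9222 + 607
9222 = 15×607 + 117
607 = 5×117 + 22
117 = 5×22 + 7
22 = 3×7 + 1
7 = 7×1 + 0
gcd(9222, 9829) = 1, so the inverse exists.
Bézout: 1 = 1261×9829 − 1344×9222.
So 9222⁻¹ ≡ −1344 ≡ 8485 (mod 9829).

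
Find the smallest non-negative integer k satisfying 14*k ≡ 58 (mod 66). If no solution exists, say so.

gcd(14, 66) = 2, and 2 | 58, so solutions exist.
Divide through by 2: 7*k mod 33 = 29.
7⁻¹ ≡ 19 (mod 33).
k ≡ 19*29 ≡ 23 (mod 33).
The smallest non-negative solution is k = 23.

23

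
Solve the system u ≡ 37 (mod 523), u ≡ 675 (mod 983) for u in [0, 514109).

386011

523⁻¹ mod 983: 523·827 ≡ 1 (mod 983), so 523⁻¹ ≡ 827.
u = 37 + 523·((675 − 37)·827 mod 983) = 37 + 523·738 = 386011.
Check: 386011 mod 523 = 37, 386011 mod 983 = 675. ✓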